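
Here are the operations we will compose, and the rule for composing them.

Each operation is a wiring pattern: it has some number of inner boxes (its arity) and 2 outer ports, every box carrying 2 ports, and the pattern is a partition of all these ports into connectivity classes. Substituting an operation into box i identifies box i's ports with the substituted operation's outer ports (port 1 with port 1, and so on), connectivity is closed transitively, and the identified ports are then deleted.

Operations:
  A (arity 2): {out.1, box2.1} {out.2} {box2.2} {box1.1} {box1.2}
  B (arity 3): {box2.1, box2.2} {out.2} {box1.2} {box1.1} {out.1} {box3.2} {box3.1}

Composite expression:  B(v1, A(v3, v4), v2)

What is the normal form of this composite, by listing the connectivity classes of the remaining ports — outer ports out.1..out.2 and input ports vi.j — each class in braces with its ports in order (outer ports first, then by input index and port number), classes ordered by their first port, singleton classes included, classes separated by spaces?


{out.1} {out.2} {v1.1} {v1.2} {v2.1} {v2.2} {v3.1} {v3.2} {v4.1} {v4.2}

Reachability decides: close wires over B-identified ports.
A over (v3, v4) gives {out.1, v4.1} {out.2} {v3.1} {v3.2} {v4.2}, out.j being that stage's outer ports
B over (v1, v3, v4, v2) gives {out.1} {out.2} {v1.1} {v1.2} {v2.1} {v2.2} {v3.1} {v3.2} {v4.1} {v4.2}, out.j being that stage's outer ports


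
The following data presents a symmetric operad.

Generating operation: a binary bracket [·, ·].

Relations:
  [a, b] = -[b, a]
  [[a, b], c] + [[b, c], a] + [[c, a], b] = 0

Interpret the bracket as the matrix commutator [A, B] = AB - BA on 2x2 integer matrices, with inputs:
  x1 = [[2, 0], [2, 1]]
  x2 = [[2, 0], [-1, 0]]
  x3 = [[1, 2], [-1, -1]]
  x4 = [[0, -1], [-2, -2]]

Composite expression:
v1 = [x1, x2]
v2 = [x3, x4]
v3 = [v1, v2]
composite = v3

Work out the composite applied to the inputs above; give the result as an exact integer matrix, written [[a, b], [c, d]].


[x1, x2] = [[0, 0], [5, 0]]
[x3, x4] = [[-5, -6], [2, 5]]
[[x1, x2], [x3, x4]] = [[30, 0], [-50, -30]]

[[30, 0], [-50, -30]]


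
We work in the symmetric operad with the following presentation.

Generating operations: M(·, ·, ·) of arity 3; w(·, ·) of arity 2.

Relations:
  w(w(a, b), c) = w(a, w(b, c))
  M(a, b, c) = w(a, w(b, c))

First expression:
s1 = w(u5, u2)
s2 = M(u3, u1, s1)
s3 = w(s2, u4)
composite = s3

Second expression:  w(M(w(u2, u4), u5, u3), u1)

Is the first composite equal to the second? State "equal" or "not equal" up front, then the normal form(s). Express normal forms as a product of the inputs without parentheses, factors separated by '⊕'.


Normal form of the first expression: u3 ⊕ u1 ⊕ u5 ⊕ u2 ⊕ u4
Normal form of the second expression: u2 ⊕ u4 ⊕ u5 ⊕ u3 ⊕ u1
The normal forms differ: not equal.

not equal — first u3 ⊕ u1 ⊕ u5 ⊕ u2 ⊕ u4, second u2 ⊕ u4 ⊕ u5 ⊕ u3 ⊕ u1


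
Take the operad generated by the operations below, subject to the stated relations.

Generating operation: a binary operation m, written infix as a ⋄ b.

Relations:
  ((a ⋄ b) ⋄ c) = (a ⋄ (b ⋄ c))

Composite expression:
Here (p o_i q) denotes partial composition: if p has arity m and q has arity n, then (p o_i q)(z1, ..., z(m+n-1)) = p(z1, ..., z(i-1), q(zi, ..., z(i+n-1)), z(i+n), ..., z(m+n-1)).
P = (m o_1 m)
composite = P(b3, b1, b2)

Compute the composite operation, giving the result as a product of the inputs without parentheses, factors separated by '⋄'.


b3 ⋄ b1 ⋄ b2


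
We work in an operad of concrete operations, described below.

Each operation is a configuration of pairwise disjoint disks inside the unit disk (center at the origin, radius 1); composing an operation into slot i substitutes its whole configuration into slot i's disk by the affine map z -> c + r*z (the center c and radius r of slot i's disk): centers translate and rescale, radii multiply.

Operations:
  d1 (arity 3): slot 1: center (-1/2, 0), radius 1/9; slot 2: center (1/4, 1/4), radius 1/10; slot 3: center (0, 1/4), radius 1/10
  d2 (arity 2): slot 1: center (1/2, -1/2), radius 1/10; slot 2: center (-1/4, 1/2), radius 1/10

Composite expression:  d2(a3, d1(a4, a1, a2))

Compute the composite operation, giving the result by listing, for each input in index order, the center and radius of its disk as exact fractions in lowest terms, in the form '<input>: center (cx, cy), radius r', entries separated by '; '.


a1: center (-9/40, 21/40), radius 1/100; a2: center (-1/4, 21/40), radius 1/100; a3: center (1/2, -1/2), radius 1/10; a4: center (-3/10, 1/2), radius 1/90

Nesting under d2 composes maps z -> c + r*z down each a-path.
for a3, the 1-step affine chain lands on center (1/2, -1/2), radius 1/10
for a4, the 2-step affine chain lands on center (-3/10, 1/2), radius 1/90
for a1, the 2-step affine chain lands on center (-9/40, 21/40), radius 1/100
for a2, the 2-step affine chain lands on center (-1/4, 21/40), radius 1/100


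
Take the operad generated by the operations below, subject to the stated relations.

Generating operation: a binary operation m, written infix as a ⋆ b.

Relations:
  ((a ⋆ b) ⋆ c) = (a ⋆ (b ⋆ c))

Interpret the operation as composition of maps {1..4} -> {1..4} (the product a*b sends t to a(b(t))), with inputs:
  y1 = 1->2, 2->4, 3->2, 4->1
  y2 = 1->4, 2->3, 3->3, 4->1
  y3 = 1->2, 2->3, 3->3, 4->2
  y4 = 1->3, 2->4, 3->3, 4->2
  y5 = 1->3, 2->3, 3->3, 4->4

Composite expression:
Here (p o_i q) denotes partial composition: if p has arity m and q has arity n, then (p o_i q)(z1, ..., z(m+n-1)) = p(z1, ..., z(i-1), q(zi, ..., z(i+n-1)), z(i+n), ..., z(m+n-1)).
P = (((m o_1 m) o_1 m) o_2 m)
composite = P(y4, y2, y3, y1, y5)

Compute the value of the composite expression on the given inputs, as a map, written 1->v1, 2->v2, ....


1->3, 2->3, 3->3, 4->3

(y2 ⋆ y3) = 1->3, 2->3, 3->3, 4->3
(y4 ⋆ (y2 ⋆ y3)) = 1->3, 2->3, 3->3, 4->3
((y4 ⋆ (y2 ⋆ y3)) ⋆ y1) = 1->3, 2->3, 3->3, 4->3
(((y4 ⋆ (y2 ⋆ y3)) ⋆ y1) ⋆ y5) = 1->3, 2->3, 3->3, 4->3


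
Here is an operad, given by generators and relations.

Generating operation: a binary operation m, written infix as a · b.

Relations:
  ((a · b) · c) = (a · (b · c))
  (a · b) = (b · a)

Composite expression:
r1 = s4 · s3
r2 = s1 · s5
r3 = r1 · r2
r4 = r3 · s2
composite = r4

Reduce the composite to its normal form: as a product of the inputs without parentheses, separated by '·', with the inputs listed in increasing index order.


s1 · s2 · s3 · s4 · s5

Any arrangement under m is one operation, so sort the s-inputs.
(s4 · s3) spells out as s4 · s3
(s1 · s5) spells out as s1 · s5
((s4 · s3) · (s1 · s5)) spells out as s4 · s3 · s1 · s5
(((s4 · s3) · (s1 · s5)) · s2) spells out as s4 · s3 · s1 · s5 · s2
reordering the factors by index: s1 · s2 · s3 · s4 · s5


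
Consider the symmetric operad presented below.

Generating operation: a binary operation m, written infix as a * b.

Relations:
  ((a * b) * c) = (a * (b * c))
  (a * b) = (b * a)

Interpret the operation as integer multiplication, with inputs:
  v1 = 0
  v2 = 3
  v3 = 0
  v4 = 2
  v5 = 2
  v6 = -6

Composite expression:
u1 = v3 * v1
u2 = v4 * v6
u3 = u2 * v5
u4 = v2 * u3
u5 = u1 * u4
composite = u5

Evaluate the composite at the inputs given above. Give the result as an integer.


0

(v3 * v1) = 0
(v4 * v6) = -12
((v4 * v6) * v5) = -24
(v2 * ((v4 * v6) * v5)) = -72
((v3 * v1) * (v2 * ((v4 * v6) * v5))) = 0


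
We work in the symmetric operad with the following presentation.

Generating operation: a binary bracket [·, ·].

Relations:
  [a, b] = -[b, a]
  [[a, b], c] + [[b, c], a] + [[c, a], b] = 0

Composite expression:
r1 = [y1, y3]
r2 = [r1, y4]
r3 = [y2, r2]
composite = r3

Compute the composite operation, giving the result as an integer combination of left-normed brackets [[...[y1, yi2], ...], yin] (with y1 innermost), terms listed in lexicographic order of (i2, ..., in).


In the tensor algebra, words opening y1 carry the y1-anchored form.
Composite bracket: [y2, [[y1, y3], y4]]
The bracket unfolds into 8 signed words via [a, b] = ab - ba (2^3 = 8).
Only words starting with y1 matter:
  y1y3y4y2 appears with sign -1, giving the term -[[[y1, y3], y4], y2]

-[[[y1, y3], y4], y2]


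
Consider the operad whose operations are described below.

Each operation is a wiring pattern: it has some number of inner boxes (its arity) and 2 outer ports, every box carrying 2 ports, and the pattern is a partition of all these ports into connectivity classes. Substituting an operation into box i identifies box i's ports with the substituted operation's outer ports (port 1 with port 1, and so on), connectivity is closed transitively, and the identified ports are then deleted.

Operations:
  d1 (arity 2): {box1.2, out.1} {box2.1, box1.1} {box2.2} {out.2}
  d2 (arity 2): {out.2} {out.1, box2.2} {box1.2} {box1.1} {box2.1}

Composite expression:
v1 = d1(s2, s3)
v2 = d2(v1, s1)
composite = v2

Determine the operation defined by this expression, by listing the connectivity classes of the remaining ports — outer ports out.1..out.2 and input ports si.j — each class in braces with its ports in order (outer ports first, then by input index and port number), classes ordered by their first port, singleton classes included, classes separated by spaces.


{out.1, s1.2} {out.2} {s1.1} {s2.1, s3.1} {s2.2} {s3.2}

Treat the ports identified at d2 as solder joints: merge, then drop.
the subtree at d1 composes to {out.1, s2.2} {out.2} {s2.1, s3.1} {s3.2} on (s2, s3); out.j = own outer ports
the subtree at d2 composes to {out.1, s1.2} {out.2} {s1.1} {s2.1, s3.1} {s2.2} {s3.2} on (s2, s3, s1); out.j = own outer ports


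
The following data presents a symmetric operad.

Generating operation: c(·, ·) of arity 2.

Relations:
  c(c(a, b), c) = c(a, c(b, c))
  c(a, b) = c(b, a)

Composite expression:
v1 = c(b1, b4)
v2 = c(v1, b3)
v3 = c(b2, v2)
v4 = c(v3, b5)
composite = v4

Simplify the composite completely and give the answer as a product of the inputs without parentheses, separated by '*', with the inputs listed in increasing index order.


Key point: c commutes, so take the b-inputs in any fixed order.
c(b1, b4) collapses to b1 * b4
c(c(b1, b4), b3) collapses to b1 * b4 * b3
c(b2, c(c(b1, b4), b3)) collapses to b2 * b1 * b4 * b3
c(c(b2, c(c(b1, b4), b3)), b5) collapses to b2 * b1 * b4 * b3 * b5
rearranged into index order: b1 * b2 * b3 * b4 * b5

b1 * b2 * b3 * b4 * b5


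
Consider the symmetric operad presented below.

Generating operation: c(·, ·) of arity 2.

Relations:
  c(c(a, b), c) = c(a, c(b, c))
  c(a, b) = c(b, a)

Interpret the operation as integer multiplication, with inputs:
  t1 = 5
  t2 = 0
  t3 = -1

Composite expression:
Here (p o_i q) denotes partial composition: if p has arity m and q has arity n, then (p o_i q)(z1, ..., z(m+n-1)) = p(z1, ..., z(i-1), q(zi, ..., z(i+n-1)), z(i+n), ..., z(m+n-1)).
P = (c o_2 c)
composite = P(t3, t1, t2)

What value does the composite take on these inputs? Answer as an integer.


0

c(t1, t2) = 0
c(t3, c(t1, t2)) = 0


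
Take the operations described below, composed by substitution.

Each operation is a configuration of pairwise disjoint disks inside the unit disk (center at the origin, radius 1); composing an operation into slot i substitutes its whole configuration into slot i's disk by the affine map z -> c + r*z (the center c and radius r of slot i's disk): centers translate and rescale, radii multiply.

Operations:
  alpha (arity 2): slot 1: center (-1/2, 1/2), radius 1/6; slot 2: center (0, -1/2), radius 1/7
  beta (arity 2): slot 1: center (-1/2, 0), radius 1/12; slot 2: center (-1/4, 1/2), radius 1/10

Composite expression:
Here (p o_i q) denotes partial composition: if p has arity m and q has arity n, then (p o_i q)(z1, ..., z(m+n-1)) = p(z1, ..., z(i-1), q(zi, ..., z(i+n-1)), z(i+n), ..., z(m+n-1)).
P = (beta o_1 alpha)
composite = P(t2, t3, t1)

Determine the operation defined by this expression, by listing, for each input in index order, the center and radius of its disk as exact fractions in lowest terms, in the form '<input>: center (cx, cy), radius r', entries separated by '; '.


t1: center (-1/4, 1/2), radius 1/10; t2: center (-13/24, 1/24), radius 1/72; t3: center (-1/2, -1/24), radius 1/84


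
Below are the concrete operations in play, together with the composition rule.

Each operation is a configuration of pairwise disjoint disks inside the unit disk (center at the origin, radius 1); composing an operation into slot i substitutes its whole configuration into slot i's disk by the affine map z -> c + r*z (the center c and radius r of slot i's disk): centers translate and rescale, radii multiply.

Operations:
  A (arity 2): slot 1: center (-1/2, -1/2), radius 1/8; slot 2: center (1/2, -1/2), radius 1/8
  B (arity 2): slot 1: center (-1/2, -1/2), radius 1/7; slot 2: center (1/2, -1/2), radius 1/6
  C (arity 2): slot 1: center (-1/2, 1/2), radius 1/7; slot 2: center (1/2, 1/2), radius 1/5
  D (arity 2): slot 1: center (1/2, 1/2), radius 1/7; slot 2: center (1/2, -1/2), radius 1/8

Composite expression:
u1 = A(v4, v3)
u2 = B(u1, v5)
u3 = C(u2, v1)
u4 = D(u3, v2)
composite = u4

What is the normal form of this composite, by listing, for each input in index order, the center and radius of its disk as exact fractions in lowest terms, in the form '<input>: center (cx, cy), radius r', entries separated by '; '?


v1: center (4/7, 4/7), radius 1/35; v2: center (1/2, -1/2), radius 1/8; v3: center (144/343, 192/343), radius 1/2744; v4: center (143/343, 192/343), radius 1/2744; v5: center (43/98, 55/98), radius 1/294


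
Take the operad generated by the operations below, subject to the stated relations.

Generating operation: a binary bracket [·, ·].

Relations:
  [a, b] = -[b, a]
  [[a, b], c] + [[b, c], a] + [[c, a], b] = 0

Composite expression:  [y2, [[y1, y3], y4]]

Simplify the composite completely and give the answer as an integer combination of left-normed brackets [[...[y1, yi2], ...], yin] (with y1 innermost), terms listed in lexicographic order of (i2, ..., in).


-[[[y1, y3], y4], y2]

Left-normed coefficients sit on the y1-initial expansion words.
Composite bracket: [y2, [[y1, y3], y4]]
Under [a, b] = ab - ba we get 8 signed associative words (2^3 = 8).
Keep just the words that open with y1:
  sign of y1y3y4y2 is -1, so it contributes -[[[y1, y3], y4], y2]


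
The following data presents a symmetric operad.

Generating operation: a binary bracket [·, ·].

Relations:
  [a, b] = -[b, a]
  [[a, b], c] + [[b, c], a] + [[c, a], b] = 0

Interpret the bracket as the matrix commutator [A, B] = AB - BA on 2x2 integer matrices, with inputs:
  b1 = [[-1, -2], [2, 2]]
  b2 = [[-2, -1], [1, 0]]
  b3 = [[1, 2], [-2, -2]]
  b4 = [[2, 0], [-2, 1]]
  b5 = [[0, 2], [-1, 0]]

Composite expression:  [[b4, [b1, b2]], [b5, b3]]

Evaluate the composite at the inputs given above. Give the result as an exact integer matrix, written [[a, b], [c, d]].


[[9, 20], [-16, -9]]


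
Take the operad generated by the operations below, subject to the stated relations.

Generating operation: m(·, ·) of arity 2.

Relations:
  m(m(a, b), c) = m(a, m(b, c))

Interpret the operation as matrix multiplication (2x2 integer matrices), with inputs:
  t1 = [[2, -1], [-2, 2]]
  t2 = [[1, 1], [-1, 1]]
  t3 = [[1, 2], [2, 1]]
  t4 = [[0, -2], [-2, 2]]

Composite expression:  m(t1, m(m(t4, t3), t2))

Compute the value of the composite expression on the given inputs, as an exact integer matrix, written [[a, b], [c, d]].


[[-8, -12], [12, 12]]

m(t4, t3) = [[-4, -2], [2, -2]]
m(m(t4, t3), t2) = [[-2, -6], [4, 0]]
m(t1, m(m(t4, t3), t2)) = [[-8, -12], [12, 12]]


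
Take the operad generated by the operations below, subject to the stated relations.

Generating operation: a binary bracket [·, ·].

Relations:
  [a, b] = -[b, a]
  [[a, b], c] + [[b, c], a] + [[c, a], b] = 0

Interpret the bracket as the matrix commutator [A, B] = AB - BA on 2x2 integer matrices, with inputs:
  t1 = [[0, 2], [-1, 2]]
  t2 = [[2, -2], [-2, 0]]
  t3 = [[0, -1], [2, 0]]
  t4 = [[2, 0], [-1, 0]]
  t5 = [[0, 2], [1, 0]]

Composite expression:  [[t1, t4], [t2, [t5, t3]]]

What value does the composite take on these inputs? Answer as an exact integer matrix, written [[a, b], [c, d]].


[t1, t4] = [[-2, -4], [-4, 2]]
[t5, t3] = [[5, 0], [0, -5]]
[t2, [t5, t3]] = [[0, 20], [-20, 0]]
[[t1, t4], [t2, [t5, t3]]] = [[160, -80], [-80, -160]]

[[160, -80], [-80, -160]]


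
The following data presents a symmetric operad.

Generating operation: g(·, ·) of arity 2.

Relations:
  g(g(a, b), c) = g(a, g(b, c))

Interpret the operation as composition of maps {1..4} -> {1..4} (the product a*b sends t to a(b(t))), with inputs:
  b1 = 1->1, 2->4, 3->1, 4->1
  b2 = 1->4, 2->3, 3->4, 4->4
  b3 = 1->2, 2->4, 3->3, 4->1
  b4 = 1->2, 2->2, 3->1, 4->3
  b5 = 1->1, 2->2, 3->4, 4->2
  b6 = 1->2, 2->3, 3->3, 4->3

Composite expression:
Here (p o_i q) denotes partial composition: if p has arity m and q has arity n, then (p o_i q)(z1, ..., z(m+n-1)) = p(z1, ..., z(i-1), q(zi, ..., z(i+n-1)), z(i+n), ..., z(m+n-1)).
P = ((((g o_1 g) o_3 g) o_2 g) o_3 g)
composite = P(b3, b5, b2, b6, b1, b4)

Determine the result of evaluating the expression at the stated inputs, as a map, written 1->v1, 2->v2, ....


1->4, 2->4, 3->1, 4->1

g(b2, b6) = 1->3, 2->4, 3->4, 4->4
g(b5, g(b2, b6)) = 1->4, 2->2, 3->2, 4->2
g(b3, g(b5, g(b2, b6))) = 1->1, 2->4, 3->4, 4->4
g(b1, b4) = 1->4, 2->4, 3->1, 4->1
g(g(b3, g(b5, g(b2, b6))), g(b1, b4)) = 1->4, 2->4, 3->1, 4->1


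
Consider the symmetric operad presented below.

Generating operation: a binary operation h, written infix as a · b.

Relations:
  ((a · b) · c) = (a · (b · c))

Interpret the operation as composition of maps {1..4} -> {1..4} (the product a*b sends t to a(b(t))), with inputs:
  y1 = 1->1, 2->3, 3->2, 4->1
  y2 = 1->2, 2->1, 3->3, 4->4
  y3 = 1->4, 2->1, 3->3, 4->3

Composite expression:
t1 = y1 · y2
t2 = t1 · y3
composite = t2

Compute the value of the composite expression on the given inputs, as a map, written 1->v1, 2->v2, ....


1->1, 2->3, 3->2, 4->2


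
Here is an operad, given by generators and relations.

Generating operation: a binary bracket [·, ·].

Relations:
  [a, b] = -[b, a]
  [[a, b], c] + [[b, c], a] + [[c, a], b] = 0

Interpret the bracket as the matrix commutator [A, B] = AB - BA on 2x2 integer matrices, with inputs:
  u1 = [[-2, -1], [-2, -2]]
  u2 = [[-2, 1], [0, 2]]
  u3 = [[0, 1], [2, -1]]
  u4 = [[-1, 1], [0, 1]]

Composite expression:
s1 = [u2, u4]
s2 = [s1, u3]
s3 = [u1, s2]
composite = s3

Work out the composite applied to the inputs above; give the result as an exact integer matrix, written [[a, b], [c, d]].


[[4, -8], [16, -4]]


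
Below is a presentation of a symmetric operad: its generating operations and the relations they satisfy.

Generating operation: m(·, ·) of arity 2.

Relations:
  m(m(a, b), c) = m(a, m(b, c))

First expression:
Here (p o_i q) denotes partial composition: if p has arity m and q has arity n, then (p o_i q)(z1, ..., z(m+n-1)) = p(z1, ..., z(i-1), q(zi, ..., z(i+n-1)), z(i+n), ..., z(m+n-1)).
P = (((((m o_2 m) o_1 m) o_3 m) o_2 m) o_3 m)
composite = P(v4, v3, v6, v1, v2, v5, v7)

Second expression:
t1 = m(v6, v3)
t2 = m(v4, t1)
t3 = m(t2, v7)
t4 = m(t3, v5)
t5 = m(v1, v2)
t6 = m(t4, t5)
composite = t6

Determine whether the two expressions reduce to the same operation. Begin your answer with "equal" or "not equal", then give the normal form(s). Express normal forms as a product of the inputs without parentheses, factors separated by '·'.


Normal form of the first expression: v4 · v3 · v6 · v1 · v2 · v5 · v7
Normal form of the second expression: v4 · v6 · v3 · v7 · v5 · v1 · v2
The normal forms differ: not equal.

not equal — first v4 · v3 · v6 · v1 · v2 · v5 · v7, second v4 · v6 · v3 · v7 · v5 · v1 · v2


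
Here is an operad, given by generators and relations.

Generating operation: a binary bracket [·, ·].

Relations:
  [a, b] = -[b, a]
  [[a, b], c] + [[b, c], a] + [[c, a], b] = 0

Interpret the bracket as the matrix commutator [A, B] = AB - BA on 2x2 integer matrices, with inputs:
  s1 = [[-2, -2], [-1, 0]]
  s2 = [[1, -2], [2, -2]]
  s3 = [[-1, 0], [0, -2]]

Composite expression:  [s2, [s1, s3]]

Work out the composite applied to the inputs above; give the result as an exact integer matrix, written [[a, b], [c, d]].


[[-2, 6], [3, 2]]

[s1, s3] = [[0, 2], [-1, 0]]
[s2, [s1, s3]] = [[-2, 6], [3, 2]]


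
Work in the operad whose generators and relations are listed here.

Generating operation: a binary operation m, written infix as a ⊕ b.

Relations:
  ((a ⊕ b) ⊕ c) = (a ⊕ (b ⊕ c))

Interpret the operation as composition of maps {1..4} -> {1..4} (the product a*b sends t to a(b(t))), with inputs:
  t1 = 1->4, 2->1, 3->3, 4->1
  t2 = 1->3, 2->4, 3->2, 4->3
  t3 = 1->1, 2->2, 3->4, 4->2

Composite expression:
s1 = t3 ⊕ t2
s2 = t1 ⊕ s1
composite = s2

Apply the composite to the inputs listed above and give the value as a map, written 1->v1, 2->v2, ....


1->1, 2->1, 3->1, 4->1

(t3 ⊕ t2) = 1->4, 2->2, 3->2, 4->4
(t1 ⊕ (t3 ⊕ t2)) = 1->1, 2->1, 3->1, 4->1


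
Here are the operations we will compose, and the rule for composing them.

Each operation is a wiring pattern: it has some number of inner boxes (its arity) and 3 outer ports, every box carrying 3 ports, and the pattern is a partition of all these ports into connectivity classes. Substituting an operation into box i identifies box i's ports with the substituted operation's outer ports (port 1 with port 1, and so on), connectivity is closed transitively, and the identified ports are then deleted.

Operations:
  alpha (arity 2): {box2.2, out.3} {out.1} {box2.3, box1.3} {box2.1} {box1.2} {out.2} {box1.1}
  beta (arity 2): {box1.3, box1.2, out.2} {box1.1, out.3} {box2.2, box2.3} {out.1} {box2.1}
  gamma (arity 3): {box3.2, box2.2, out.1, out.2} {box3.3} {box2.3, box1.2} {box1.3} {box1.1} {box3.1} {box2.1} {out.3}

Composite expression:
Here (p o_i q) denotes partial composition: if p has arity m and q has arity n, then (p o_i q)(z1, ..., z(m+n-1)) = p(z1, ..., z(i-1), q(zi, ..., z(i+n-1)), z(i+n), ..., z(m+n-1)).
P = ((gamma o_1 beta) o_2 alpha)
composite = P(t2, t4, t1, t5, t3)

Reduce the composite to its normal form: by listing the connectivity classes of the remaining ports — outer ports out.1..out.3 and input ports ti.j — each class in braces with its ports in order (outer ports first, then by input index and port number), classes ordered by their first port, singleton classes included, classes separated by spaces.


{out.1, out.2, t3.2, t5.2} {out.3} {t1.1} {t1.2} {t1.3, t4.3} {t2.1} {t2.2, t2.3, t5.3} {t3.1} {t3.3} {t4.1} {t4.2} {t5.1}

Reachability decides: close wires over gamma-identified ports.
composing alpha on (t4, t1), with out.j its own outer ports: {out.1} {out.2} {out.3, t1.2} {t1.1} {t1.3, t4.3} {t4.1} {t4.2}
composing beta on (t2, t4, t1), with out.j its own outer ports: {out.1} {out.2, t2.2, t2.3} {out.3, t2.1} {t1.1} {t1.2} {t1.3, t4.3} {t4.1} {t4.2}
composing gamma on (t2, t4, t1, t5, t3), with out.j its own outer ports: {out.1, out.2, t3.2, t5.2} {out.3} {t1.1} {t1.2} {t1.3, t4.3} {t2.1} {t2.2, t2.3, t5.3} {t3.1} {t3.3} {t4.1} {t4.2} {t5.1}


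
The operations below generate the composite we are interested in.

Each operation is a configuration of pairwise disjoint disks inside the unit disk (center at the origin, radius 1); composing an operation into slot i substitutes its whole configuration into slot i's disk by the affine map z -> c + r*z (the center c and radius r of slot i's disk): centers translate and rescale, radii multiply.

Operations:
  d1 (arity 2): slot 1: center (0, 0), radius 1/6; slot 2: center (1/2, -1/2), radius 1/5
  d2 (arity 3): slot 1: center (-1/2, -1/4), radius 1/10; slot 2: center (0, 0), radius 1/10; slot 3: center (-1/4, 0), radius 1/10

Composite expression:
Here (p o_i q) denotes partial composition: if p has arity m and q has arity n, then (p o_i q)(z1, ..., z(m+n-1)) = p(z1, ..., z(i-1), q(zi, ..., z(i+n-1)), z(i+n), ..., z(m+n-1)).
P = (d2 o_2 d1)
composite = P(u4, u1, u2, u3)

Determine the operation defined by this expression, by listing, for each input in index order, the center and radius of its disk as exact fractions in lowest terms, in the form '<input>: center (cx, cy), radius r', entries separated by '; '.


u1: center (0, 0), radius 1/60; u2: center (1/20, -1/20), radius 1/50; u3: center (-1/4, 0), radius 1/10; u4: center (-1/2, -1/4), radius 1/10


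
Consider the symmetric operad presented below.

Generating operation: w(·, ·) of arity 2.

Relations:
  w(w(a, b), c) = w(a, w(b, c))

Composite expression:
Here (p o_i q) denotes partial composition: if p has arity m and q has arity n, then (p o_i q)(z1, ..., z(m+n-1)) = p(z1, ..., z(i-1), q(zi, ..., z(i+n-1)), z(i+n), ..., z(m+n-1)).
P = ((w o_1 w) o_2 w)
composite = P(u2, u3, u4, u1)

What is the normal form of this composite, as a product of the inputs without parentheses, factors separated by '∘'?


u2 ∘ u3 ∘ u4 ∘ u1

Under associativity of w, the answer is the u's in reading order.
w(u3, u4) unparenthesizes to u3 ∘ u4
w(u2, w(u3, u4)) unparenthesizes to u2 ∘ u3 ∘ u4
w(w(u2, w(u3, u4)), u1) unparenthesizes to u2 ∘ u3 ∘ u4 ∘ u1


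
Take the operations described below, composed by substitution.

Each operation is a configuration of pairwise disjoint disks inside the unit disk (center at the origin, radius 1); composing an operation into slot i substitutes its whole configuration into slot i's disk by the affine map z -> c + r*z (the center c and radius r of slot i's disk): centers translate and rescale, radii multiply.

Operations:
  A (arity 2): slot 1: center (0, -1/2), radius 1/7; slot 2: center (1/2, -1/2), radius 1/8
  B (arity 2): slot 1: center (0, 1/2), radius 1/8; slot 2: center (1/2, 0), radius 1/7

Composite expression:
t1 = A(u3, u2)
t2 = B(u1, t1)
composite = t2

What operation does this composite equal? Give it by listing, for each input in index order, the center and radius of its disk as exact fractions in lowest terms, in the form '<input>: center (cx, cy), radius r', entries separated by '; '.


Follow each u-input down from B: c' goes to c + r*c', radius to r*r'.
u1 passes through 1 substitution, ending at center (0, 1/2), radius 1/8
u3 passes through 2 substitutions, ending at center (1/2, -1/14), radius 1/49
u2 passes through 2 substitutions, ending at center (4/7, -1/14), radius 1/56

u1: center (0, 1/2), radius 1/8; u2: center (4/7, -1/14), radius 1/56; u3: center (1/2, -1/14), radius 1/49


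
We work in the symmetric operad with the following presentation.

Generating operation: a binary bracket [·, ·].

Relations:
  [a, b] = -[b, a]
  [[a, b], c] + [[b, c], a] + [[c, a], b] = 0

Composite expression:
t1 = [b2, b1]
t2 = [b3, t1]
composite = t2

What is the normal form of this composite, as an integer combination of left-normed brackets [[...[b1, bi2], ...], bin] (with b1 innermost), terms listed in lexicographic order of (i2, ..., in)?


[[b1, b2], b3]

Antisymmetry and Jacobi reduce to b1-anchored left-normed brackets.
Composite bracket: [b3, [b2, b1]]
The bracket unfolds into 4 signed words via [a, b] = ab - ba (2^2 = 4).
Only words starting with b1 matter:
  sign of b1b2b3 is +1, so it contributes +[[b1, b2], b3]


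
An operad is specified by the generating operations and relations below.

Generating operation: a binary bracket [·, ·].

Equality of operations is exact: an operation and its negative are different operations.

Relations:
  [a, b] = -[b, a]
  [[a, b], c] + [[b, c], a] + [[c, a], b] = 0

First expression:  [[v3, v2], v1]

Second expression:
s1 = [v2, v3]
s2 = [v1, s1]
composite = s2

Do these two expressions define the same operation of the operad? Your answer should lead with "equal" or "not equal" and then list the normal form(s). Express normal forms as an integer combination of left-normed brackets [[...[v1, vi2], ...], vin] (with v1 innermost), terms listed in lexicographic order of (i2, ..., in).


equal — both sides give [[v1, v2], v3] - [[v1, v3], v2]


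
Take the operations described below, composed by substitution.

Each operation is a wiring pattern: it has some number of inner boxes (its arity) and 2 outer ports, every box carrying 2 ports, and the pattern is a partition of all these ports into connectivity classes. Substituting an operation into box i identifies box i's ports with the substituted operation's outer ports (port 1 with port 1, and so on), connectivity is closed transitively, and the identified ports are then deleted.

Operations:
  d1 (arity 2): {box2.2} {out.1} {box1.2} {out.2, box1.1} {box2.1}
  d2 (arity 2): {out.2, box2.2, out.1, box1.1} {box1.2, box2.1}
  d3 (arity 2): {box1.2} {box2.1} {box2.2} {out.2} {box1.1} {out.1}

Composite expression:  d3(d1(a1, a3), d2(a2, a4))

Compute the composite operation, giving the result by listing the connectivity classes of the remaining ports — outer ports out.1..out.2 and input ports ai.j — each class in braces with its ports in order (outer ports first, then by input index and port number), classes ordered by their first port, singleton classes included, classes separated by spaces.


Substituting into d3 glues patterns; closure does the rest.
through d1, on inputs (a1, a3): {out.1} {out.2, a1.1} {a1.2} {a3.1} {a3.2} (out.j = stage outer ports)
through d2, on inputs (a2, a4): {out.1, out.2, a2.1, a4.2} {a2.2, a4.1} (out.j = stage outer ports)
through d3, on inputs (a1, a3, a2, a4): {out.1} {out.2} {a1.1} {a1.2} {a2.1, a4.2} {a2.2, a4.1} {a3.1} {a3.2} (out.j = stage outer ports)

{out.1} {out.2} {a1.1} {a1.2} {a2.1, a4.2} {a2.2, a4.1} {a3.1} {a3.2}


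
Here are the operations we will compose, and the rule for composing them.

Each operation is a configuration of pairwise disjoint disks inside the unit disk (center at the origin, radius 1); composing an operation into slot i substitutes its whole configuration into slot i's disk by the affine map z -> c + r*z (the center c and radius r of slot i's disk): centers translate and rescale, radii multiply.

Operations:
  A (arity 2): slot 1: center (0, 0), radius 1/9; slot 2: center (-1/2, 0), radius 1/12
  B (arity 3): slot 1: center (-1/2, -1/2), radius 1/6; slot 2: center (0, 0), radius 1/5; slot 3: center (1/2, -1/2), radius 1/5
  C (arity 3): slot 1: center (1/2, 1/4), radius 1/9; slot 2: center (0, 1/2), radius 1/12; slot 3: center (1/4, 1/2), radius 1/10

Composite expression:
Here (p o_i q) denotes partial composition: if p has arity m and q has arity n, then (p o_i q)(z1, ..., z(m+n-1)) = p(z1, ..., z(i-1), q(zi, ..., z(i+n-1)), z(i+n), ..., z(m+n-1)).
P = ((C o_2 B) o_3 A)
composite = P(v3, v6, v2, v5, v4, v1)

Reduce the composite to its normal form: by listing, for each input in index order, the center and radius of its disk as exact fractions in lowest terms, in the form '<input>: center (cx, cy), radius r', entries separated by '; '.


v1: center (1/4, 1/2), radius 1/10; v2: center (0, 1/2), radius 1/540; v3: center (1/2, 1/4), radius 1/9; v4: center (1/24, 11/24), radius 1/60; v5: center (-1/120, 1/2), radius 1/720; v6: center (-1/24, 11/24), radius 1/72


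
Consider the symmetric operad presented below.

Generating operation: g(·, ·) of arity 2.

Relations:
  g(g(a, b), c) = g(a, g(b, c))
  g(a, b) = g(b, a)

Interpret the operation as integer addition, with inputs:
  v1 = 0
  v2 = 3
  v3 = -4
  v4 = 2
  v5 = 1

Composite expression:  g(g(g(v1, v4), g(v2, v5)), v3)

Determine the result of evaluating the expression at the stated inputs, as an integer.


2


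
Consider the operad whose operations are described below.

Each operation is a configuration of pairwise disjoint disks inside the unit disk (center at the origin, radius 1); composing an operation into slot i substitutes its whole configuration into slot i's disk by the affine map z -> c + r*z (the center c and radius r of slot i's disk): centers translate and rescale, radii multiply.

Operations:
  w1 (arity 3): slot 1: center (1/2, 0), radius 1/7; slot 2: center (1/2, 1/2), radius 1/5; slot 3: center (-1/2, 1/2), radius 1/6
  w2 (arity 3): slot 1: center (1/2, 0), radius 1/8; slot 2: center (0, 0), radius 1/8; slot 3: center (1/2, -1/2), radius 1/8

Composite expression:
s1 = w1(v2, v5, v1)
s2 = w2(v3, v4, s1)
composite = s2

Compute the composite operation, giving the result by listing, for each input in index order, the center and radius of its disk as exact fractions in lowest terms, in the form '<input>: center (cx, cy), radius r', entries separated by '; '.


v1: center (7/16, -7/16), radius 1/48; v2: center (9/16, -1/2), radius 1/56; v3: center (1/2, 0), radius 1/8; v4: center (0, 0), radius 1/8; v5: center (9/16, -7/16), radius 1/40


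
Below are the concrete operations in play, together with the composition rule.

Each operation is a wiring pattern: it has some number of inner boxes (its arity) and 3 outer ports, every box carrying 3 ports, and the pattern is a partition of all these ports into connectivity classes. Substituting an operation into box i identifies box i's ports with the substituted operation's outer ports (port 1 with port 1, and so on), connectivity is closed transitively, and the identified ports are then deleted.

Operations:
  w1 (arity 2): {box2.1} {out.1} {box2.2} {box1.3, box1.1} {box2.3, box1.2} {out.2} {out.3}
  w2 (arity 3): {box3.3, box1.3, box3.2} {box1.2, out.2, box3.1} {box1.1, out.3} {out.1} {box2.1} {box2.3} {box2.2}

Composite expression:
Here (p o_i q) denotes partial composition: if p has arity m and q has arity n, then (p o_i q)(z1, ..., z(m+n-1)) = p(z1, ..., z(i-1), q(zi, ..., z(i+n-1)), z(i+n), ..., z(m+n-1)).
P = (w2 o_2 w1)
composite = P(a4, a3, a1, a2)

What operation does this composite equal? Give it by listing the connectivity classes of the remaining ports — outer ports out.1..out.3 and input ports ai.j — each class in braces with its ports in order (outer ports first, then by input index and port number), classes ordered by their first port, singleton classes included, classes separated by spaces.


{out.1} {out.2, a2.1, a4.2} {out.3, a4.1} {a1.1} {a1.2} {a1.3, a3.2} {a2.2, a2.3, a4.3} {a3.1, a3.3}

Substituting into w2 glues patterns; closure does the rest.
through w1, on inputs (a3, a1): {out.1} {out.2} {out.3} {a1.1} {a1.2} {a1.3, a3.2} {a3.1, a3.3} (out.j = stage outer ports)
through w2, on inputs (a4, a3, a1, a2): {out.1} {out.2, a2.1, a4.2} {out.3, a4.1} {a1.1} {a1.2} {a1.3, a3.2} {a2.2, a2.3, a4.3} {a3.1, a3.3} (out.j = stage outer ports)


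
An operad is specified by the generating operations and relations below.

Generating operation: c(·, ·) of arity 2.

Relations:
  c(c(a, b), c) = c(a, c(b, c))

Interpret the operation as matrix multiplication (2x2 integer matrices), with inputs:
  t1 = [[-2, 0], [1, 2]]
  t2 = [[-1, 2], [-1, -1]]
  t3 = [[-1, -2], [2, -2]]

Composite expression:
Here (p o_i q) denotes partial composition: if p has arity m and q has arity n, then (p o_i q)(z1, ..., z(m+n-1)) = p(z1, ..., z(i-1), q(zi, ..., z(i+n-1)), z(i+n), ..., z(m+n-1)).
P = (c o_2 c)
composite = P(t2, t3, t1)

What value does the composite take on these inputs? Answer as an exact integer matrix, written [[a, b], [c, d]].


[[-12, -4], [6, 8]]

c(t3, t1) = [[0, -4], [-6, -4]]
c(t2, c(t3, t1)) = [[-12, -4], [6, 8]]


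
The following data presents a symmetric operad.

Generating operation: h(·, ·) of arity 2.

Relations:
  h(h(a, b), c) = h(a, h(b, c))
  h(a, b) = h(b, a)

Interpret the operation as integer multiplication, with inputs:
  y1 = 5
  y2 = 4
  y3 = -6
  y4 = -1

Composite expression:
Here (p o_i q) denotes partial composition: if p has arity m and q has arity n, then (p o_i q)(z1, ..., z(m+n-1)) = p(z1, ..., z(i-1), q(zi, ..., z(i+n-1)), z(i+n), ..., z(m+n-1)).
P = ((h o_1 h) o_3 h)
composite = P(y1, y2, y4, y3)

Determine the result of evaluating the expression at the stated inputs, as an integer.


120

h(y1, y2) = 20
h(y4, y3) = 6
h(h(y1, y2), h(y4, y3)) = 120


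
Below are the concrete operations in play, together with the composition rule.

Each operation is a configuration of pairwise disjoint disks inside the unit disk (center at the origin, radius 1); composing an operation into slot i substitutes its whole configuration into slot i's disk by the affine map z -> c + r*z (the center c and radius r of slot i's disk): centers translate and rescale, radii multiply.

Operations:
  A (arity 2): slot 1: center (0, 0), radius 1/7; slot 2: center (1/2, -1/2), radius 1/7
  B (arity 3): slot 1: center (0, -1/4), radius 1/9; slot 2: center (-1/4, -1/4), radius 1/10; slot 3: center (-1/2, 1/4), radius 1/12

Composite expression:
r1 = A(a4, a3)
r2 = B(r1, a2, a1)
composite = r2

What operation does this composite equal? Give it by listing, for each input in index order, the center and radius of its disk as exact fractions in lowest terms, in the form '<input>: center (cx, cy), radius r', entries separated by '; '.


Below B, radii multiply path by path; the a-disk centers shift.
input a4: composing its 2 substitution steps yields center (0, -1/4), radius 1/63
input a3: composing its 2 substitution steps yields center (1/18, -11/36), radius 1/63
input a2: composing its 1 substitution step yields center (-1/4, -1/4), radius 1/10
input a1: composing its 1 substitution step yields center (-1/2, 1/4), radius 1/12

a1: center (-1/2, 1/4), radius 1/12; a2: center (-1/4, -1/4), radius 1/10; a3: center (1/18, -11/36), radius 1/63; a4: center (0, -1/4), radius 1/63


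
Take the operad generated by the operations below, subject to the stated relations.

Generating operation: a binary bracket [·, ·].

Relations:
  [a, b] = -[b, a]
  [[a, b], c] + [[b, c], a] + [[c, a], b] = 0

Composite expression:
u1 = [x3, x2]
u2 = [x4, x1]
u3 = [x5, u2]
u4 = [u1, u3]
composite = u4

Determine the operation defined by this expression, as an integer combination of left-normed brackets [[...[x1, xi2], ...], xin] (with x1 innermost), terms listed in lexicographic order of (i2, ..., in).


[[[[x1, x4], x5], x2], x3] - [[[[x1, x4], x5], x3], x2]

Antisymmetry and Jacobi reduce to x1-anchored left-normed brackets.
Composite bracket: [[x3, x2], [x5, [x4, x1]]]
Full expansion: 16 signed words from ab - ba (2^4 = 16).
Keep just the words that open with x1:
  x1x4x5x2x3 appears with sign +1, giving the term +[[[[x1, x4], x5], x2], x3]
  x1x4x5x3x2 appears with sign -1, giving the term -[[[[x1, x4], x5], x3], x2]


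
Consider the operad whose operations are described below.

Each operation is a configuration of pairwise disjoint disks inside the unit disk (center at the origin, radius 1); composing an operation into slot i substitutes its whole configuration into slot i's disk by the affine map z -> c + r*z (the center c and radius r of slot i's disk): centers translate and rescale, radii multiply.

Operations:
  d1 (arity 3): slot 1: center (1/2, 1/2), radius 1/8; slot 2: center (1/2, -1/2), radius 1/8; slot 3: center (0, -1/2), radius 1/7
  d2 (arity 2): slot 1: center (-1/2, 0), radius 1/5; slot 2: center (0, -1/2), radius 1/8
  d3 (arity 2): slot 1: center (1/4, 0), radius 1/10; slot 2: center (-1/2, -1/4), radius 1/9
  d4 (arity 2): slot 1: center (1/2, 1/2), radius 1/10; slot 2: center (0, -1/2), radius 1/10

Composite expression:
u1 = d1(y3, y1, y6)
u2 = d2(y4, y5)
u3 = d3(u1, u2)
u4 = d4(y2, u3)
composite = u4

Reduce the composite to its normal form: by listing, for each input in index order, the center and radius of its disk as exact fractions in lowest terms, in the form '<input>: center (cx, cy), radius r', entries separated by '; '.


y1: center (3/100, -101/200), radius 1/800; y2: center (1/2, 1/2), radius 1/10; y3: center (3/100, -99/200), radius 1/800; y4: center (-1/18, -21/40), radius 1/450; y5: center (-1/20, -191/360), radius 1/720; y6: center (1/40, -101/200), radius 1/700


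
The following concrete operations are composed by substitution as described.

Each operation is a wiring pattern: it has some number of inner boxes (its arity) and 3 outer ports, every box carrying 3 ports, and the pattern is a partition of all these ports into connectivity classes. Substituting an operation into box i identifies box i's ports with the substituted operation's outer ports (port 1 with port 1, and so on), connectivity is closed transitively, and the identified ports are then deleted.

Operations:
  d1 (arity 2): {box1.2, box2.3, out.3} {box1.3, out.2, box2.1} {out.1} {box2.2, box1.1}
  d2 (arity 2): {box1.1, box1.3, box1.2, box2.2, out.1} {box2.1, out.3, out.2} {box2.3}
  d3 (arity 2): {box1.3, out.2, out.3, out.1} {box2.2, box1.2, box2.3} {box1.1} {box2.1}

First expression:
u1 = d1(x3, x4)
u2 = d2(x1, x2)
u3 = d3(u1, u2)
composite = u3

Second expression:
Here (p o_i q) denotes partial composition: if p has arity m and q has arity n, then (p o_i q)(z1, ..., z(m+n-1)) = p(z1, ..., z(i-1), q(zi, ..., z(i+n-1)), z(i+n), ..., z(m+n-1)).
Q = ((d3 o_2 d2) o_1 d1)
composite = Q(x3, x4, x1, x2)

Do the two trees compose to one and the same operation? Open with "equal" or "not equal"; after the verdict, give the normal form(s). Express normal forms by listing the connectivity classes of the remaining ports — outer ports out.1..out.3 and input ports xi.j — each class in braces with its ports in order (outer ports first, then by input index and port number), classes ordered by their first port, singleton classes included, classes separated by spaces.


The first expression reduces to {out.1, out.2, out.3, x3.2, x4.3} {x1.1, x1.2, x1.3, x2.2} {x2.1, x3.3, x4.1} {x2.3} {x3.1, x4.2}
The second expression reduces to {out.1, out.2, out.3, x3.2, x4.3} {x1.1, x1.2, x1.3, x2.2} {x2.1, x3.3, x4.1} {x2.3} {x3.1, x4.2}
The forms coincide; equal.

equal; the common form is {out.1, out.2, out.3, x3.2, x4.3} {x1.1, x1.2, x1.3, x2.2} {x2.1, x3.3, x4.1} {x2.3} {x3.1, x4.2}
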